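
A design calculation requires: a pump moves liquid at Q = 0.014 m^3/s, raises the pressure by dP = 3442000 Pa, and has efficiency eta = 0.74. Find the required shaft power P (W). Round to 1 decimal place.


P = Q * dP / eta
P = 0.014 * 3442000 / 0.74
P = 48188.0 / 0.74
P = 65118.9 W


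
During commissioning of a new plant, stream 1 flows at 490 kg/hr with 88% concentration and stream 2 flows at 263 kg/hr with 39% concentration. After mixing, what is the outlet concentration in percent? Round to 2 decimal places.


Mass balance on solute: F1*x1 + F2*x2 = F3*x3
F3 = F1 + F2 = 490 + 263 = 753 kg/hr
x3 = (F1*x1 + F2*x2)/F3
x3 = (490*0.88 + 263*0.39) / 753
x3 = 70.89%


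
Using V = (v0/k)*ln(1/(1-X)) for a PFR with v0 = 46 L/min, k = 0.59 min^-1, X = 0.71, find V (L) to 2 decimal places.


V = (v0/k) * ln(1/(1-X))
V = (46/0.59) * ln(1/(1-0.71))
V = 77.966102 * ln(3.448276)
V = 77.966102 * 1.237874
V = 96.51 L


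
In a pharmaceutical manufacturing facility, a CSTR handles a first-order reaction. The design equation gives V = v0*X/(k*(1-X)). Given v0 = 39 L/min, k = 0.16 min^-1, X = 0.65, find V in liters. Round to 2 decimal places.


V = v0 * X / (k * (1 - X))
V = 39 * 0.65 / (0.16 * (1 - 0.65))
V = 25.35 / (0.16 * 0.35)
V = 25.35 / 0.056
V = 452.68 L


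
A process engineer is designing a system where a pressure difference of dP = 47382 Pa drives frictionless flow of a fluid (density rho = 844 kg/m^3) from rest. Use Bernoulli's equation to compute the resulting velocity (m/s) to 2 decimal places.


v = sqrt(2*dP/rho)
v = sqrt(2*47382/844)
v = sqrt(112.279621)
v = 10.60 m/s


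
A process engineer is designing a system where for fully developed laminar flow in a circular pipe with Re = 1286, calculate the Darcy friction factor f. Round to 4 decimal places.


f = 64 / Re
f = 64 / 1286
f = 0.0498


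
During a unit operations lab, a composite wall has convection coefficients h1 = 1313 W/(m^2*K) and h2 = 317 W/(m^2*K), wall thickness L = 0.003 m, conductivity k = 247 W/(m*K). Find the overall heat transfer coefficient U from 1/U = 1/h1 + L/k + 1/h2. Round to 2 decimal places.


1/U = 1/h1 + L/k + 1/h2
1/U = 1/1313 + 0.003/247 + 1/317
1/U = 0.0007616146 + 1.21457e-05 + 0.0031545741
1/U = 0.0039283344
U = 254.56 W/(m^2*K)


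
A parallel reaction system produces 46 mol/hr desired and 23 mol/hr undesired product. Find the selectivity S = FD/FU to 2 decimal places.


S = desired product rate / undesired product rate
S = 46 / 23
S = 2.00


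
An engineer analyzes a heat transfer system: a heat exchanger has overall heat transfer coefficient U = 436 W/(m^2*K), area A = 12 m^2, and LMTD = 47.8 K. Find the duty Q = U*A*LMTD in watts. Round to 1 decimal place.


Q = U * A * LMTD
Q = 436 * 12 * 47.8
Q = 250089.6 W


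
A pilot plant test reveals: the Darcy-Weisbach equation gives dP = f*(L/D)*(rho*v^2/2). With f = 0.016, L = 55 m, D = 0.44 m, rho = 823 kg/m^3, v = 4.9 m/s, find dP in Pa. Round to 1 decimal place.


dP = f * (L/D) * (rho*v^2/2)
dP = 0.016 * (55/0.44) * (823*4.9^2/2)
L/D = 125.0
rho*v^2/2 = 823*24.01/2 = 9880.115
dP = 0.016 * 125.0 * 9880.115
dP = 19760.2 Pa


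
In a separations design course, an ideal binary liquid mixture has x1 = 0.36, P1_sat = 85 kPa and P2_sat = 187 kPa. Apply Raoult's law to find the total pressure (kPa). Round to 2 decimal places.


P = x1*P1_sat + x2*P2_sat
x2 = 1 - x1 = 1 - 0.36 = 0.64
P = 0.36*85 + 0.64*187
P = 30.6 + 119.68
P = 150.28 kPa


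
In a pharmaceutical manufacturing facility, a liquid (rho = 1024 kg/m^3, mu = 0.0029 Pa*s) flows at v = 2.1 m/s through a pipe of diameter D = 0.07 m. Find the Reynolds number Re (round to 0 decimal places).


Re = rho * v * D / mu
Re = 1024 * 2.1 * 0.07 / 0.0029
Re = 150.528 / 0.0029
Re = 51906


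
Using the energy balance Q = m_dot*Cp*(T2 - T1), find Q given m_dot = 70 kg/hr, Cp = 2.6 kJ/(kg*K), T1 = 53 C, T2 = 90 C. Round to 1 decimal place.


Q = m_dot * Cp * (T2 - T1)
Q = 70 * 2.6 * (90 - 53)
Q = 70 * 2.6 * 37
Q = 6734.0 kJ/hr


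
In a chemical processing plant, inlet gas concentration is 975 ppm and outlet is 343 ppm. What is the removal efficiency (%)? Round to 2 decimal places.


Efficiency = (G_in - G_out) / G_in * 100%
Efficiency = (975 - 343) / 975 * 100
Efficiency = 632 / 975 * 100
Efficiency = 64.82%


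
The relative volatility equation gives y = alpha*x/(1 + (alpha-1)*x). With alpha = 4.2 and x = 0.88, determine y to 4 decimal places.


y = alpha*x / (1 + (alpha-1)*x)
y = 4.2*0.88 / (1 + (4.2-1)*0.88)
y = 3.696 / (1 + 2.816)
y = 3.696 / 3.816
y = 0.9686


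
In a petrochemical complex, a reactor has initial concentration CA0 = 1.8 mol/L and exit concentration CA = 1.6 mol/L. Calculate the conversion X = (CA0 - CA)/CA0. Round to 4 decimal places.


X = (CA0 - CA) / CA0
X = (1.8 - 1.6) / 1.8
X = 0.2 / 1.8
X = 0.1111


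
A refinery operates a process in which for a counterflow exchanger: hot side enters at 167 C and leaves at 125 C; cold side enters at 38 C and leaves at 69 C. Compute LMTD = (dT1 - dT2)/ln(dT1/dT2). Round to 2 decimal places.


dT1 = Th_in - Tc_out = 167 - 69 = 98
dT2 = Th_out - Tc_in = 125 - 38 = 87
LMTD = (dT1 - dT2) / ln(dT1/dT2)
LMTD = (98 - 87) / ln(98/87)
LMTD = 92.39 K


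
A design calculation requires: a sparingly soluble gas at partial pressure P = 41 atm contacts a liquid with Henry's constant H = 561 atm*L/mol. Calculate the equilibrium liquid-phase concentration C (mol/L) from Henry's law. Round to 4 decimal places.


C = P / H
C = 41 / 561
C = 0.0731 mol/L


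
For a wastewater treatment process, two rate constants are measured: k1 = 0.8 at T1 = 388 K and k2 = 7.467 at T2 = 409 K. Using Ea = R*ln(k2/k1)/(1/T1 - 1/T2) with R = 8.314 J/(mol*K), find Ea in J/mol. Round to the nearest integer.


Ea = R * ln(k2/k1) / (1/T1 - 1/T2)
ln(k2/k1) = ln(7.467/0.8) = 2.2336369
1/T1 - 1/T2 = 1/388 - 1/409 = 0.000132331813
Ea = 8.314 * 2.2336369 / 0.000132331813
Ea = 140333 J/mol


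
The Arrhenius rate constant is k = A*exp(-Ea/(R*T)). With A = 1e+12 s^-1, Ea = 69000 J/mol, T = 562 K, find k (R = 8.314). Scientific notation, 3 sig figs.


k = A * exp(-Ea/(R*T))
k = 1e+12 * exp(-69000 / (8.314 * 562))
k = 1e+12 * exp(-14.767356)
k = 3.86e+05


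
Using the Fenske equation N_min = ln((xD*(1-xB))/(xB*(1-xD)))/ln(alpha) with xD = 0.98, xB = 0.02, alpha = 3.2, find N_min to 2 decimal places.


N_min = ln((xD*(1-xB))/(xB*(1-xD))) / ln(alpha)
Numerator inside ln: 0.9604 / 0.0004 = 2401.0
ln(2401.0) = 7.783641
ln(alpha) = ln(3.2) = 1.163151
N_min = 7.783641 / 1.163151 = 6.69


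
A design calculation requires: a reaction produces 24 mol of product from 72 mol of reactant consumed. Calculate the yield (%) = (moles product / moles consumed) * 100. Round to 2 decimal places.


Yield = (moles product / moles consumed) * 100%
Yield = (24 / 72) * 100
Yield = 0.3333 * 100
Yield = 33.33%


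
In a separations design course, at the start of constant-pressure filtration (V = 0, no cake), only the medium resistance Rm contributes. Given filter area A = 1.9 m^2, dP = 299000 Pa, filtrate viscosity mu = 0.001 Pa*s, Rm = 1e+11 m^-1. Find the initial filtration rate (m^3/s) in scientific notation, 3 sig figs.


rate = A * dP / (mu * Rm)
rate = 1.9 * 299000 / (0.001 * 1e+11)
rate = 568100.0 / 1.000e+08
rate = 5.68e-03 m^3/s


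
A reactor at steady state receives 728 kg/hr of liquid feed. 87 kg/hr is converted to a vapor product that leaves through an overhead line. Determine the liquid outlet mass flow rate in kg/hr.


Steady-state mass balance on the main outlet: F_out = F_in - F_removed
F_out = 728 - 87
F_out = 641 kg/hr


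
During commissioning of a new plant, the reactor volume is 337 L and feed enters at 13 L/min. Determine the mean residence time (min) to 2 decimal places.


tau = V / v0
tau = 337 / 13
tau = 25.92 min


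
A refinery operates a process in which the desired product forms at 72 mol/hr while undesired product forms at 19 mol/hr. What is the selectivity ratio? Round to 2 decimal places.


S = desired product rate / undesired product rate
S = 72 / 19
S = 3.79


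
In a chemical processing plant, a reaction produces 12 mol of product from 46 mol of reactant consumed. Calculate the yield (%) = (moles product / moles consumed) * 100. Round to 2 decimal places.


Yield = (moles product / moles consumed) * 100%
Yield = (12 / 46) * 100
Yield = 0.2609 * 100
Yield = 26.09%


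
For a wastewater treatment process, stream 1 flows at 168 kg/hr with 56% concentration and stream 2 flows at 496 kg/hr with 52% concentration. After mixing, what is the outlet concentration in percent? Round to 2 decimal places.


Mass balance on solute: F1*x1 + F2*x2 = F3*x3
F3 = F1 + F2 = 168 + 496 = 664 kg/hr
x3 = (F1*x1 + F2*x2)/F3
x3 = (168*0.56 + 496*0.52) / 664
x3 = 53.01%


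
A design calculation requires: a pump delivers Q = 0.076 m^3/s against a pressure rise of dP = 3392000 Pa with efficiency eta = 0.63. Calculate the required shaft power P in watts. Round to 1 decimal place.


P = Q * dP / eta
P = 0.076 * 3392000 / 0.63
P = 257792.0 / 0.63
P = 409193.7 W


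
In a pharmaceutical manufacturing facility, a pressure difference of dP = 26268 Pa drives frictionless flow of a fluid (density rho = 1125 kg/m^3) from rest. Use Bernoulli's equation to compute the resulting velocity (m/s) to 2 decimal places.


v = sqrt(2*dP/rho)
v = sqrt(2*26268/1125)
v = sqrt(46.698667)
v = 6.83 m/s


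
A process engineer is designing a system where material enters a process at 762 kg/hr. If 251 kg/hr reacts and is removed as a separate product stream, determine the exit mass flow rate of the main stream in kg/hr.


Steady-state mass balance on the main outlet: F_out = F_in - F_removed
F_out = 762 - 251
F_out = 511 kg/hr


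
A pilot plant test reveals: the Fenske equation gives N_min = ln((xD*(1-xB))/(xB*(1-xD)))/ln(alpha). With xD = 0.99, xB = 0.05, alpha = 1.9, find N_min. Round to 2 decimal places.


N_min = ln((xD*(1-xB))/(xB*(1-xD))) / ln(alpha)
Numerator inside ln: 0.9405 / 0.0005 = 1881.0
ln(1881.0) = 7.539559
ln(alpha) = ln(1.9) = 0.641854
N_min = 7.539559 / 0.641854 = 11.75


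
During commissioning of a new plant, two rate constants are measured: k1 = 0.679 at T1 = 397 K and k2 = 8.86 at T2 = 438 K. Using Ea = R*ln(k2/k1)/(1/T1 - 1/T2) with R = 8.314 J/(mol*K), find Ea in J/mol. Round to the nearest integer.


Ea = R * ln(k2/k1) / (1/T1 - 1/T2)
ln(k2/k1) = ln(8.86/0.679) = 2.5686809
1/T1 - 1/T2 = 1/397 - 1/438 = 0.000235786665
Ea = 8.314 * 2.5686809 / 0.000235786665
Ea = 90573 J/mol


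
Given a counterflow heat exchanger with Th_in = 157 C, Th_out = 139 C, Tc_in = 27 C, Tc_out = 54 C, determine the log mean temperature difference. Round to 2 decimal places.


dT1 = Th_in - Tc_out = 157 - 54 = 103
dT2 = Th_out - Tc_in = 139 - 27 = 112
LMTD = (dT1 - dT2) / ln(dT1/dT2)
LMTD = (103 - 112) / ln(103/112)
LMTD = 107.44 K


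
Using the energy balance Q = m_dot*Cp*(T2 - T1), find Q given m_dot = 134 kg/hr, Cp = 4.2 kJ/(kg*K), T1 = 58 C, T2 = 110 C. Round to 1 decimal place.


Q = m_dot * Cp * (T2 - T1)
Q = 134 * 4.2 * (110 - 58)
Q = 134 * 4.2 * 52
Q = 29265.6 kJ/hr


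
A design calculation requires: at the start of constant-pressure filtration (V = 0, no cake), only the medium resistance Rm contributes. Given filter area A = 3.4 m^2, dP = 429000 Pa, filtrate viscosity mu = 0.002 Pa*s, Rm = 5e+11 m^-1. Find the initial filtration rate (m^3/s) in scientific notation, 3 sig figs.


rate = A * dP / (mu * Rm)
rate = 3.4 * 429000 / (0.002 * 5e+11)
rate = 1458600.0 / 1.000e+09
rate = 1.46e-03 m^3/s


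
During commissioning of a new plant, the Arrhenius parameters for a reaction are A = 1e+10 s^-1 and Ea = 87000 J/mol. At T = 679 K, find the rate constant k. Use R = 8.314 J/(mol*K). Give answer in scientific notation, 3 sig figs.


k = A * exp(-Ea/(R*T))
k = 1e+10 * exp(-87000 / (8.314 * 679))
k = 1e+10 * exp(-15.411307)
k = 2.03e+03


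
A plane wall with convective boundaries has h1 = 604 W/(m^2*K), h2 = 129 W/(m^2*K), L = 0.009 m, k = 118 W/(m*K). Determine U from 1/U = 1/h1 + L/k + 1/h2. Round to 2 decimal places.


1/U = 1/h1 + L/k + 1/h2
1/U = 1/604 + 0.009/118 + 1/129
1/U = 0.0016556291 + 7.62712e-05 + 0.007751938
1/U = 0.0094838383
U = 105.44 W/(m^2*K)


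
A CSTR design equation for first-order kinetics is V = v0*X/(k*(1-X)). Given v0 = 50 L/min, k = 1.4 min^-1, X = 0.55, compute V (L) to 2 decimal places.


V = v0 * X / (k * (1 - X))
V = 50 * 0.55 / (1.4 * (1 - 0.55))
V = 27.5 / (1.4 * 0.45)
V = 27.5 / 0.63
V = 43.65 L


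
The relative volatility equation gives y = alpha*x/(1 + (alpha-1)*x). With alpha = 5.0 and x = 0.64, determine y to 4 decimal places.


y = alpha*x / (1 + (alpha-1)*x)
y = 5.0*0.64 / (1 + (5.0-1)*0.64)
y = 3.2 / (1 + 2.56)
y = 3.2 / 3.56
y = 0.8989


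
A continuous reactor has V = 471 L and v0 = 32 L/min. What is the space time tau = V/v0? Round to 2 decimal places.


tau = V / v0
tau = 471 / 32
tau = 14.72 min


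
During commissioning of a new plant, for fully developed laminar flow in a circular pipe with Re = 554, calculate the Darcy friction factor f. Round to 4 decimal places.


f = 64 / Re
f = 64 / 554
f = 0.1155


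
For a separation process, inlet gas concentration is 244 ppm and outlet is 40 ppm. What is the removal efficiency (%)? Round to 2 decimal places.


Efficiency = (G_in - G_out) / G_in * 100%
Efficiency = (244 - 40) / 244 * 100
Efficiency = 204 / 244 * 100
Efficiency = 83.61%


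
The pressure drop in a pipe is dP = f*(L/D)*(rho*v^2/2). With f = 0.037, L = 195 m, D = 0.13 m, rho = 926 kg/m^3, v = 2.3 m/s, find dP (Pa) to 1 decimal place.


dP = f * (L/D) * (rho*v^2/2)
dP = 0.037 * (195/0.13) * (926*2.3^2/2)
L/D = 1500.0
rho*v^2/2 = 926*5.29/2 = 2449.27
dP = 0.037 * 1500.0 * 2449.27
dP = 135934.5 Pa


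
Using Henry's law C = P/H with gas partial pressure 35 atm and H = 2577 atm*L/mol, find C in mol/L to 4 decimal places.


C = P / H
C = 35 / 2577
C = 0.0136 mol/L


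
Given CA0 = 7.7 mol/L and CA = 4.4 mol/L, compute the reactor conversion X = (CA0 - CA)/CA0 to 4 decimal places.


X = (CA0 - CA) / CA0
X = (7.7 - 4.4) / 7.7
X = 3.3 / 7.7
X = 0.4286


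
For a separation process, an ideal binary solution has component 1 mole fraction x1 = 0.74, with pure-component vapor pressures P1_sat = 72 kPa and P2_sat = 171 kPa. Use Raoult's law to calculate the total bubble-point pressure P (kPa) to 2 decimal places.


P = x1*P1_sat + x2*P2_sat
x2 = 1 - x1 = 1 - 0.74 = 0.26
P = 0.74*72 + 0.26*171
P = 53.28 + 44.46
P = 97.74 kPa


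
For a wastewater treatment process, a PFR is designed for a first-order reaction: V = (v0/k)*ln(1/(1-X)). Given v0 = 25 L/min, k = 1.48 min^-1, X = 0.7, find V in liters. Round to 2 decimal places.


V = (v0/k) * ln(1/(1-X))
V = (25/1.48) * ln(1/(1-0.7))
V = 16.891892 * ln(3.333333)
V = 16.891892 * 1.203973
V = 20.34 L


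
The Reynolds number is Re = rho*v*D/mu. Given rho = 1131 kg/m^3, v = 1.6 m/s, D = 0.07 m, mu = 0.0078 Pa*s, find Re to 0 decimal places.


Re = rho * v * D / mu
Re = 1131 * 1.6 * 0.07 / 0.0078
Re = 126.672 / 0.0078
Re = 16240


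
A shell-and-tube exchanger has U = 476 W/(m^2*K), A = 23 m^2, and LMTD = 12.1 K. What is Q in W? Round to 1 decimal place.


Q = U * A * LMTD
Q = 476 * 23 * 12.1
Q = 132470.8 W


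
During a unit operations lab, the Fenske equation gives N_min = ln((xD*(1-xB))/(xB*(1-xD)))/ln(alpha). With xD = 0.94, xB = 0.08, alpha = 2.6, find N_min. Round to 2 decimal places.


N_min = ln((xD*(1-xB))/(xB*(1-xD))) / ln(alpha)
Numerator inside ln: 0.8648 / 0.0048 = 180.166667
ln(180.166667) = 5.193882
ln(alpha) = ln(2.6) = 0.955511
N_min = 5.193882 / 0.955511 = 5.44


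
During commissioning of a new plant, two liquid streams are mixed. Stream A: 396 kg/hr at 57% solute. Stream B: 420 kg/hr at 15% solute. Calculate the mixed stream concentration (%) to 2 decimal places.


Mass balance on solute: F1*x1 + F2*x2 = F3*x3
F3 = F1 + F2 = 396 + 420 = 816 kg/hr
x3 = (F1*x1 + F2*x2)/F3
x3 = (396*0.57 + 420*0.15) / 816
x3 = 35.38%


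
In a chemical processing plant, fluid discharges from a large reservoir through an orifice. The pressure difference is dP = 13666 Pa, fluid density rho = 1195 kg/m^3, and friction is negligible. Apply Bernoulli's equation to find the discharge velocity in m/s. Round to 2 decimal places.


v = sqrt(2*dP/rho)
v = sqrt(2*13666/1195)
v = sqrt(22.871967)
v = 4.78 m/s


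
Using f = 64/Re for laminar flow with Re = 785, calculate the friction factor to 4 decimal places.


f = 64 / Re
f = 64 / 785
f = 0.0815


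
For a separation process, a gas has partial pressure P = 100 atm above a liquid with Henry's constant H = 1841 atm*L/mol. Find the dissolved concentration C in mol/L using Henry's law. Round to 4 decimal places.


C = P / H
C = 100 / 1841
C = 0.0543 mol/L


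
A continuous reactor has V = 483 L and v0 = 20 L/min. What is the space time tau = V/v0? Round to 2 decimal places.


tau = V / v0
tau = 483 / 20
tau = 24.15 min


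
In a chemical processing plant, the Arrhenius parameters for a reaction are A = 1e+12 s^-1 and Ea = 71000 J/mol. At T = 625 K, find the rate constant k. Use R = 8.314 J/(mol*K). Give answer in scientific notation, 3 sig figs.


k = A * exp(-Ea/(R*T))
k = 1e+12 * exp(-71000 / (8.314 * 625))
k = 1e+12 * exp(-13.6637)
k = 1.16e+06


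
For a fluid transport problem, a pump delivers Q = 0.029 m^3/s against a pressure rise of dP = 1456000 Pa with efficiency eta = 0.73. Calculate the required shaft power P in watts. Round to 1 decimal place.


P = Q * dP / eta
P = 0.029 * 1456000 / 0.73
P = 42224.0 / 0.73
P = 57841.1 W


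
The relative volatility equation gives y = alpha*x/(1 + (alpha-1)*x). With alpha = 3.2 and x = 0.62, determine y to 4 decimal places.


y = alpha*x / (1 + (alpha-1)*x)
y = 3.2*0.62 / (1 + (3.2-1)*0.62)
y = 1.984 / (1 + 1.364)
y = 1.984 / 2.364
y = 0.8393


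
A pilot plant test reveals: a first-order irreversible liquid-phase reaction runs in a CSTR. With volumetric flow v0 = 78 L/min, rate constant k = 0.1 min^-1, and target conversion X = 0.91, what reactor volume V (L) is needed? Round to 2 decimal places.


V = v0 * X / (k * (1 - X))
V = 78 * 0.91 / (0.1 * (1 - 0.91))
V = 70.98 / (0.1 * 0.09)
V = 70.98 / 0.009
V = 7886.67 L


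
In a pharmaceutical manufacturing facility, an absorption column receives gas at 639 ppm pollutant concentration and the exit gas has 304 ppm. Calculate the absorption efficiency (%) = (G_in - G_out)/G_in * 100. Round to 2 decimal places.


Efficiency = (G_in - G_out) / G_in * 100%
Efficiency = (639 - 304) / 639 * 100
Efficiency = 335 / 639 * 100
Efficiency = 52.43%


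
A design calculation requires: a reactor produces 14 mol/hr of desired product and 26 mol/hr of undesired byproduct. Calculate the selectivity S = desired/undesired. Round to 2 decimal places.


S = desired product rate / undesired product rate
S = 14 / 26
S = 0.54


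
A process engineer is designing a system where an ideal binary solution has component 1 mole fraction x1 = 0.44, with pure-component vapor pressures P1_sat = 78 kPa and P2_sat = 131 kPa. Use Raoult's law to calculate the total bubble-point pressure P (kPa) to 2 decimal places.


P = x1*P1_sat + x2*P2_sat
x2 = 1 - x1 = 1 - 0.44 = 0.56
P = 0.44*78 + 0.56*131
P = 34.32 + 73.36
P = 107.68 kPa


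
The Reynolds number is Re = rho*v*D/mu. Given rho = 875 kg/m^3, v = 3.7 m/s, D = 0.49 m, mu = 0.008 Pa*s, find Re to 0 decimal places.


Re = rho * v * D / mu
Re = 875 * 3.7 * 0.49 / 0.008
Re = 1586.375 / 0.008
Re = 198297


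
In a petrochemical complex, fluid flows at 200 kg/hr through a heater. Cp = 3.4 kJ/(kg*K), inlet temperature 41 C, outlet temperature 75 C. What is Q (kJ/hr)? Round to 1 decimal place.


Q = m_dot * Cp * (T2 - T1)
Q = 200 * 3.4 * (75 - 41)
Q = 200 * 3.4 * 34
Q = 23120.0 kJ/hr


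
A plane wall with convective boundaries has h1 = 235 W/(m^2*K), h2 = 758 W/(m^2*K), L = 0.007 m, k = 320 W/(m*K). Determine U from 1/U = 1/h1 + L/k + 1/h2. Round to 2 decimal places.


1/U = 1/h1 + L/k + 1/h2
1/U = 1/235 + 0.007/320 + 1/758
1/U = 0.0042553191 + 2.1875e-05 + 0.0013192612
1/U = 0.0055964553
U = 178.68 W/(m^2*K)


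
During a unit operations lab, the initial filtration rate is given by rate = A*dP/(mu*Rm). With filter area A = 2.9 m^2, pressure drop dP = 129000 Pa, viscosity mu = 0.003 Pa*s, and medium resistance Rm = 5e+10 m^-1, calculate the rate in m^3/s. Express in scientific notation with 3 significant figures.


rate = A * dP / (mu * Rm)
rate = 2.9 * 129000 / (0.003 * 5e+10)
rate = 374100.0 / 1.500e+08
rate = 2.49e-03 m^3/s


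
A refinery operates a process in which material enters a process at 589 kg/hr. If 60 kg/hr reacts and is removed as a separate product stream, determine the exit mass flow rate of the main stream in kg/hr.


Steady-state mass balance on the main outlet: F_out = F_in - F_removed
F_out = 589 - 60
F_out = 529 kg/hr


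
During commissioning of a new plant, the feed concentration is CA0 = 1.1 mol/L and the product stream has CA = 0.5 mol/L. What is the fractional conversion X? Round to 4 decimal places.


X = (CA0 - CA) / CA0
X = (1.1 - 0.5) / 1.1
X = 0.6 / 1.1
X = 0.5455


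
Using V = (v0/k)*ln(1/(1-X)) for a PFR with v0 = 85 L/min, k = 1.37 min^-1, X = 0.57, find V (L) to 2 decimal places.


V = (v0/k) * ln(1/(1-X))
V = (85/1.37) * ln(1/(1-0.57))
V = 62.043796 * ln(2.325581)
V = 62.043796 * 0.84397
V = 52.36 L


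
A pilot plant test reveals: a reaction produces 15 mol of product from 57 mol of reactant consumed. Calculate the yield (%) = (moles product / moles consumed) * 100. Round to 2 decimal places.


Yield = (moles product / moles consumed) * 100%
Yield = (15 / 57) * 100
Yield = 0.2632 * 100
Yield = 26.32%


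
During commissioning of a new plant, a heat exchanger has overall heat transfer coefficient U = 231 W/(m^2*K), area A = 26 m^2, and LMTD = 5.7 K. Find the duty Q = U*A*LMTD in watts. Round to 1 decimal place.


Q = U * A * LMTD
Q = 231 * 26 * 5.7
Q = 34234.2 W


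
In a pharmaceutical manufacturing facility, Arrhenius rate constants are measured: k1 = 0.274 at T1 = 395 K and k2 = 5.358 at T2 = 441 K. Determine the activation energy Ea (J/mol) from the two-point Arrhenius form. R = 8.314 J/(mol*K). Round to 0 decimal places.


Ea = R * ln(k2/k1) / (1/T1 - 1/T2)
ln(k2/k1) = ln(5.358/0.274) = 2.9732179
1/T1 - 1/T2 = 1/395 - 1/441 = 0.000264071873
Ea = 8.314 * 2.9732179 / 0.000264071873
Ea = 93608 J/mol


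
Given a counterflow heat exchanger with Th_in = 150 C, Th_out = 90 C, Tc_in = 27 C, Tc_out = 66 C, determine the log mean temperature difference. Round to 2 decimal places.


dT1 = Th_in - Tc_out = 150 - 66 = 84
dT2 = Th_out - Tc_in = 90 - 27 = 63
LMTD = (dT1 - dT2) / ln(dT1/dT2)
LMTD = (84 - 63) / ln(84/63)
LMTD = 73.00 K


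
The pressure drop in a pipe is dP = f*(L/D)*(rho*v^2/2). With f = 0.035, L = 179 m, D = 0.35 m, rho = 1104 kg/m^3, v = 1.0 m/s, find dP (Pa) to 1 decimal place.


dP = f * (L/D) * (rho*v^2/2)
dP = 0.035 * (179/0.35) * (1104*1.0^2/2)
L/D = 511.42857143
rho*v^2/2 = 1104*1.0/2 = 552.0
dP = 0.035 * 511.42857143 * 552.0
dP = 9880.8 Pa


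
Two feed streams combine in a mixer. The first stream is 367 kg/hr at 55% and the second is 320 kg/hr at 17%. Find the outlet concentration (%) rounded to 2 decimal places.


Mass balance on solute: F1*x1 + F2*x2 = F3*x3
F3 = F1 + F2 = 367 + 320 = 687 kg/hr
x3 = (F1*x1 + F2*x2)/F3
x3 = (367*0.55 + 320*0.17) / 687
x3 = 37.30%


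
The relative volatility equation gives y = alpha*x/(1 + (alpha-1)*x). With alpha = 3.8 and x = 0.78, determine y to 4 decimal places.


y = alpha*x / (1 + (alpha-1)*x)
y = 3.8*0.78 / (1 + (3.8-1)*0.78)
y = 2.964 / (1 + 2.184)
y = 2.964 / 3.184
y = 0.9309


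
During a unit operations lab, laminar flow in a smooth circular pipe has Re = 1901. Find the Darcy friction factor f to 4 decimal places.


f = 64 / Re
f = 64 / 1901
f = 0.0337


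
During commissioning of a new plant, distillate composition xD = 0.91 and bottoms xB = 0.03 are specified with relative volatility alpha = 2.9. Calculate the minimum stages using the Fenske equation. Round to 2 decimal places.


N_min = ln((xD*(1-xB))/(xB*(1-xD))) / ln(alpha)
Numerator inside ln: 0.8827 / 0.0027 = 326.925926
ln(326.925926) = 5.789734
ln(alpha) = ln(2.9) = 1.064711
N_min = 5.789734 / 1.064711 = 5.44


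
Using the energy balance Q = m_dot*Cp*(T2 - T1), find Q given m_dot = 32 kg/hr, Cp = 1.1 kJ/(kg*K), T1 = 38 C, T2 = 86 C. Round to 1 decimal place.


Q = m_dot * Cp * (T2 - T1)
Q = 32 * 1.1 * (86 - 38)
Q = 32 * 1.1 * 48
Q = 1689.6 kJ/hr


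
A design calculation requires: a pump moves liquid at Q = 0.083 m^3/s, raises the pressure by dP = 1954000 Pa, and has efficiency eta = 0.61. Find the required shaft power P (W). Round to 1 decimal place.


P = Q * dP / eta
P = 0.083 * 1954000 / 0.61
P = 162182.0 / 0.61
P = 265872.1 W


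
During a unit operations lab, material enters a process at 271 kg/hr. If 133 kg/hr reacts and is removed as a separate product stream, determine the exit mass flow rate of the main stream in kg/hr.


Steady-state mass balance on the main outlet: F_out = F_in - F_removed
F_out = 271 - 133
F_out = 138 kg/hr


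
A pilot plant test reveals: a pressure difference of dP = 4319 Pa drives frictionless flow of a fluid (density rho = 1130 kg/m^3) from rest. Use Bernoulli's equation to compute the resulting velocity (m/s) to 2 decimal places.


v = sqrt(2*dP/rho)
v = sqrt(2*4319/1130)
v = sqrt(7.644248)
v = 2.76 m/s


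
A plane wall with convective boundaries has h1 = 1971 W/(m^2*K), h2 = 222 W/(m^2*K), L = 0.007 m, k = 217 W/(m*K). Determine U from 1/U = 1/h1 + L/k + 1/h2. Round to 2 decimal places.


1/U = 1/h1 + L/k + 1/h2
1/U = 1/1971 + 0.007/217 + 1/222
1/U = 0.0005073567 + 3.22581e-05 + 0.0045045045
1/U = 0.0050441193
U = 198.25 W/(m^2*K)


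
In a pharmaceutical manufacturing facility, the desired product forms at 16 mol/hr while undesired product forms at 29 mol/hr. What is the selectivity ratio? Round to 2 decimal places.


S = desired product rate / undesired product rate
S = 16 / 29
S = 0.55


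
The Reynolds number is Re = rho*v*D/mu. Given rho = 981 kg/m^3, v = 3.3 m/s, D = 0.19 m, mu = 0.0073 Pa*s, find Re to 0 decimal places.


Re = rho * v * D / mu
Re = 981 * 3.3 * 0.19 / 0.0073
Re = 615.087 / 0.0073
Re = 84258


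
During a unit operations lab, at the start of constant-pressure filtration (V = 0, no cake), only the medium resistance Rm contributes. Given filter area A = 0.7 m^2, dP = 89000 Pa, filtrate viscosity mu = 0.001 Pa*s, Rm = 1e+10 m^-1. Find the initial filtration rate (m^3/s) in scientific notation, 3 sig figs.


rate = A * dP / (mu * Rm)
rate = 0.7 * 89000 / (0.001 * 1e+10)
rate = 62300.0 / 1.000e+07
rate = 6.23e-03 m^3/s


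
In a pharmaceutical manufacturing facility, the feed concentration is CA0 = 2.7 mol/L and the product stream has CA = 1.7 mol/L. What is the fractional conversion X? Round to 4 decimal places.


X = (CA0 - CA) / CA0
X = (2.7 - 1.7) / 2.7
X = 1.0 / 2.7
X = 0.3704


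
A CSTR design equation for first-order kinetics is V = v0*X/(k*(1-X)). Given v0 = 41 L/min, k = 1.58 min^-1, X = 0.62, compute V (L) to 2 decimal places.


V = v0 * X / (k * (1 - X))
V = 41 * 0.62 / (1.58 * (1 - 0.62))
V = 25.42 / (1.58 * 0.38)
V = 25.42 / 0.6004
V = 42.34 L


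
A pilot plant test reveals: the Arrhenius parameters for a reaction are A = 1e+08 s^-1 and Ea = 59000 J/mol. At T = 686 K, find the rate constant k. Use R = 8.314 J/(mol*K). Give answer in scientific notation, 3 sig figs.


k = A * exp(-Ea/(R*T))
k = 1e+08 * exp(-59000 / (8.314 * 686))
k = 1e+08 * exp(-10.344699)
k = 3.22e+03


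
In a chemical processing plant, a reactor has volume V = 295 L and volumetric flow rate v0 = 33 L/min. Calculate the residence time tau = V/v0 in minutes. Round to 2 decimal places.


tau = V / v0
tau = 295 / 33
tau = 8.94 min


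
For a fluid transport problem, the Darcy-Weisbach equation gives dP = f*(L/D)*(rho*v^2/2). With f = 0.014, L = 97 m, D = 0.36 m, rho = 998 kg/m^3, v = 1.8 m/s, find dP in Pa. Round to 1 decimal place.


dP = f * (L/D) * (rho*v^2/2)
dP = 0.014 * (97/0.36) * (998*1.8^2/2)
L/D = 269.44444444
rho*v^2/2 = 998*3.24/2 = 1616.76
dP = 0.014 * 269.44444444 * 1616.76
dP = 6098.8 Pa


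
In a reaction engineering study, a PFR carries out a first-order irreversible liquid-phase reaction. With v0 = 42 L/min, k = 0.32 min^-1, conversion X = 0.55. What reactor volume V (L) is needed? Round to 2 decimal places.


V = (v0/k) * ln(1/(1-X))
V = (42/0.32) * ln(1/(1-0.55))
V = 131.25 * ln(2.222222)
V = 131.25 * 0.798508
V = 104.80 L


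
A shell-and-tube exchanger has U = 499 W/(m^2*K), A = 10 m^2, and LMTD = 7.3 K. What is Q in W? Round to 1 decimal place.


Q = U * A * LMTD
Q = 499 * 10 * 7.3
Q = 36427.0 W


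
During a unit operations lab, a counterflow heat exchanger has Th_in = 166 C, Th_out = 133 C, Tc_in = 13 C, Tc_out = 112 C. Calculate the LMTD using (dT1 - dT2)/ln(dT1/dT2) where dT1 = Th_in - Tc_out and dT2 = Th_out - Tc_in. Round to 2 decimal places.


dT1 = Th_in - Tc_out = 166 - 112 = 54
dT2 = Th_out - Tc_in = 133 - 13 = 120
LMTD = (dT1 - dT2) / ln(dT1/dT2)
LMTD = (54 - 120) / ln(54/120)
LMTD = 82.65 K


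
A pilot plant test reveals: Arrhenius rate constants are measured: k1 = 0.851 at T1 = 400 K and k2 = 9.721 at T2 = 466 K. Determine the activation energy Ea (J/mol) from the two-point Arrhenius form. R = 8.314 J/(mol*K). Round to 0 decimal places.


Ea = R * ln(k2/k1) / (1/T1 - 1/T2)
ln(k2/k1) = ln(9.721/0.851) = 2.4356316
1/T1 - 1/T2 = 1/400 - 1/466 = 0.000354077253
Ea = 8.314 * 2.4356316 / 0.000354077253
Ea = 57190 J/mol


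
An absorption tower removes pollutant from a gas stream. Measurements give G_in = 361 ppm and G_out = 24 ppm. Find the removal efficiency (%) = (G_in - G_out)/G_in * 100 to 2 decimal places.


Efficiency = (G_in - G_out) / G_in * 100%
Efficiency = (361 - 24) / 361 * 100
Efficiency = 337 / 361 * 100
Efficiency = 93.35%


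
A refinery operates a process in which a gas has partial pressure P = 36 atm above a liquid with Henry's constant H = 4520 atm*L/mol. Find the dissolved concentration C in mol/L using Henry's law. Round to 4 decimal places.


C = P / H
C = 36 / 4520
C = 0.0080 mol/L


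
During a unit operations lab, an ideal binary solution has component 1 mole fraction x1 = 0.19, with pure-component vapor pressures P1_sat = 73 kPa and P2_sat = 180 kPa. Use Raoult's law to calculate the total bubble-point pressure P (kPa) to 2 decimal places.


P = x1*P1_sat + x2*P2_sat
x2 = 1 - x1 = 1 - 0.19 = 0.81
P = 0.19*73 + 0.81*180
P = 13.87 + 145.8
P = 159.67 kPa


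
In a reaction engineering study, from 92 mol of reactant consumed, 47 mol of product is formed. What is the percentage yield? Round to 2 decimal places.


Yield = (moles product / moles consumed) * 100%
Yield = (47 / 92) * 100
Yield = 0.5109 * 100
Yield = 51.09%


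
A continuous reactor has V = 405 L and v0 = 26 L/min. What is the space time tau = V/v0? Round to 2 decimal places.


tau = V / v0
tau = 405 / 26
tau = 15.58 min


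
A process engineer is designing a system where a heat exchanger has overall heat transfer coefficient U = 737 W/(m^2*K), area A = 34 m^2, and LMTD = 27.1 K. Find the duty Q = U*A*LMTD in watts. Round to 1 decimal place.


Q = U * A * LMTD
Q = 737 * 34 * 27.1
Q = 679071.8 W


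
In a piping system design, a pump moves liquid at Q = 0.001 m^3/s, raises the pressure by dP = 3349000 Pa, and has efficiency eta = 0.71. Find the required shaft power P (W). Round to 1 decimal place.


P = Q * dP / eta
P = 0.001 * 3349000 / 0.71
P = 3349.0 / 0.71
P = 4716.9 W


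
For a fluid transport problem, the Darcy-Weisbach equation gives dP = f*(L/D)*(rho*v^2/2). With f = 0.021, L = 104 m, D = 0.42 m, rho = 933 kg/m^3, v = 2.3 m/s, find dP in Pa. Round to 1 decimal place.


dP = f * (L/D) * (rho*v^2/2)
dP = 0.021 * (104/0.42) * (933*2.3^2/2)
L/D = 247.61904762
rho*v^2/2 = 933*5.29/2 = 2467.785
dP = 0.021 * 247.61904762 * 2467.785
dP = 12832.5 Pa


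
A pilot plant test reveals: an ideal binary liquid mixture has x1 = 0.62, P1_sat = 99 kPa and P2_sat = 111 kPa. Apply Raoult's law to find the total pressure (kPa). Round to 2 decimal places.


P = x1*P1_sat + x2*P2_sat
x2 = 1 - x1 = 1 - 0.62 = 0.38
P = 0.62*99 + 0.38*111
P = 61.38 + 42.18
P = 103.56 kPa


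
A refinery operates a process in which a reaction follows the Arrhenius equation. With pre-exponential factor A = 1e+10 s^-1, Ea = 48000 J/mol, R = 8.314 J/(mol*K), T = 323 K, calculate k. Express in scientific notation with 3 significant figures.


k = A * exp(-Ea/(R*T))
k = 1e+10 * exp(-48000 / (8.314 * 323))
k = 1e+10 * exp(-17.874286)
k = 1.73e+02


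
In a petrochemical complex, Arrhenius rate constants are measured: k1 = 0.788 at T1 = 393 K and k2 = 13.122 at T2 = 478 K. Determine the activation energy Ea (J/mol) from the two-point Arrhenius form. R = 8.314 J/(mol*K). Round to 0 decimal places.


Ea = R * ln(k2/k1) / (1/T1 - 1/T2)
ln(k2/k1) = ln(13.122/0.788) = 2.8125474
1/T1 - 1/T2 = 1/393 - 1/478 = 0.000452479053
Ea = 8.314 * 2.8125474 / 0.000452479053
Ea = 51679 J/mol


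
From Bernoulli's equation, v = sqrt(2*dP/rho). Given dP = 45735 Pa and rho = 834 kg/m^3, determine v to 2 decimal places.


v = sqrt(2*dP/rho)
v = sqrt(2*45735/834)
v = sqrt(109.676259)
v = 10.47 m/s


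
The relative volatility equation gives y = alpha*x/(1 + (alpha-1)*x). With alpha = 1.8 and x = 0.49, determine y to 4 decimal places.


y = alpha*x / (1 + (alpha-1)*x)
y = 1.8*0.49 / (1 + (1.8-1)*0.49)
y = 0.882 / (1 + 0.392)
y = 0.882 / 1.392
y = 0.6336


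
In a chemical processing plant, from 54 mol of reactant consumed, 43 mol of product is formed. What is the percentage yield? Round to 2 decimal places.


Yield = (moles product / moles consumed) * 100%
Yield = (43 / 54) * 100
Yield = 0.7963 * 100
Yield = 79.63%


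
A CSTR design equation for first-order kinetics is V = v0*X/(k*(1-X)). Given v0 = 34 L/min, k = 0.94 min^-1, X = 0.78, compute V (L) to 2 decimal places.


V = v0 * X / (k * (1 - X))
V = 34 * 0.78 / (0.94 * (1 - 0.78))
V = 26.52 / (0.94 * 0.22)
V = 26.52 / 0.2068
V = 128.24 L


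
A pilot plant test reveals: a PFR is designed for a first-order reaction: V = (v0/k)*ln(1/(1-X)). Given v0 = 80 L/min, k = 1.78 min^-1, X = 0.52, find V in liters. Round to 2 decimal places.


V = (v0/k) * ln(1/(1-X))
V = (80/1.78) * ln(1/(1-0.52))
V = 44.94382 * ln(2.083333)
V = 44.94382 * 0.733969
V = 32.99 L


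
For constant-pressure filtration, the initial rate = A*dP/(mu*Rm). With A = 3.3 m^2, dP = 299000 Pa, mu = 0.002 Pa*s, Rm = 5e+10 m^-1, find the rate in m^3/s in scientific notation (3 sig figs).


rate = A * dP / (mu * Rm)
rate = 3.3 * 299000 / (0.002 * 5e+10)
rate = 986700.0 / 1.000e+08
rate = 9.87e-03 m^3/s


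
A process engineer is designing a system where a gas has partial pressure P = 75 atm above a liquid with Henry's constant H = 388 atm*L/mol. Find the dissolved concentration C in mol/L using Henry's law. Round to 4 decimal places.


C = P / H
C = 75 / 388
C = 0.1933 mol/L


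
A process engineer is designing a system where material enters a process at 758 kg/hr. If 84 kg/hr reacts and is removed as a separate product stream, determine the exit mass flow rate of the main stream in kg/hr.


Steady-state mass balance on the main outlet: F_out = F_in - F_removed
F_out = 758 - 84
F_out = 674 kg/hr


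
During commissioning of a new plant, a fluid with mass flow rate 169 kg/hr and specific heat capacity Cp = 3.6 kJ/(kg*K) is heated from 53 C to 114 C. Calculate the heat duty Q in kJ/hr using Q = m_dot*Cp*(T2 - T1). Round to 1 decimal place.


Q = m_dot * Cp * (T2 - T1)
Q = 169 * 3.6 * (114 - 53)
Q = 169 * 3.6 * 61
Q = 37112.4 kJ/hr


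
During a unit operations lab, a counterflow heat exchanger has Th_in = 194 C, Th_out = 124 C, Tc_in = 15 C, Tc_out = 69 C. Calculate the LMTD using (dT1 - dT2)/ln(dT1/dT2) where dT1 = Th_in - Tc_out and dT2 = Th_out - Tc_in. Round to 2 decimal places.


dT1 = Th_in - Tc_out = 194 - 69 = 125
dT2 = Th_out - Tc_in = 124 - 15 = 109
LMTD = (dT1 - dT2) / ln(dT1/dT2)
LMTD = (125 - 109) / ln(125/109)
LMTD = 116.82 K


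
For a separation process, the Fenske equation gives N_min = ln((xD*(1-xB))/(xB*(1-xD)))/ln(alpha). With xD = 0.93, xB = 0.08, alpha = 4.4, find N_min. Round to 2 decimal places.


N_min = ln((xD*(1-xB))/(xB*(1-xD))) / ln(alpha)
Numerator inside ln: 0.8556 / 0.0056 = 152.785714
ln(152.785714) = 5.029036
ln(alpha) = ln(4.4) = 1.481605
N_min = 5.029036 / 1.481605 = 3.39


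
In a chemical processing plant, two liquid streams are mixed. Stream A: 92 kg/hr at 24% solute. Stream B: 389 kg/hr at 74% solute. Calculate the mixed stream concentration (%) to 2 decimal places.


Mass balance on solute: F1*x1 + F2*x2 = F3*x3
F3 = F1 + F2 = 92 + 389 = 481 kg/hr
x3 = (F1*x1 + F2*x2)/F3
x3 = (92*0.24 + 389*0.74) / 481
x3 = 64.44%


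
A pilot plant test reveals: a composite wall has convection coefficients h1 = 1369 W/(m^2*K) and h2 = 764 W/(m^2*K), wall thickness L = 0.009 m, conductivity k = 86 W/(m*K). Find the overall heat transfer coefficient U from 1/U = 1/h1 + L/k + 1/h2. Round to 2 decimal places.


1/U = 1/h1 + L/k + 1/h2
1/U = 1/1369 + 0.009/86 + 1/764
1/U = 0.0007304602 + 0.0001046512 + 0.0013089005
1/U = 0.0021440119
U = 466.42 W/(m^2*K)


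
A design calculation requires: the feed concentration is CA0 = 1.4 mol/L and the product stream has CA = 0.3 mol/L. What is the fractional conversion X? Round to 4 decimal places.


X = (CA0 - CA) / CA0
X = (1.4 - 0.3) / 1.4
X = 1.1 / 1.4
X = 0.7857


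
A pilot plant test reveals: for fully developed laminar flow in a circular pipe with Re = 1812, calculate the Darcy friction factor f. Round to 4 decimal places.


f = 64 / Re
f = 64 / 1812
f = 0.0353


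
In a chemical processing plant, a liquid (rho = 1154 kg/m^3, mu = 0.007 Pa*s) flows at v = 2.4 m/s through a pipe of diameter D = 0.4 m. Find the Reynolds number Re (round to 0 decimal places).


Re = rho * v * D / mu
Re = 1154 * 2.4 * 0.4 / 0.007
Re = 1107.84 / 0.007
Re = 158263


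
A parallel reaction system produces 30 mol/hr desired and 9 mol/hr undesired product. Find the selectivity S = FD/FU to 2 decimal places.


S = desired product rate / undesired product rate
S = 30 / 9
S = 3.33


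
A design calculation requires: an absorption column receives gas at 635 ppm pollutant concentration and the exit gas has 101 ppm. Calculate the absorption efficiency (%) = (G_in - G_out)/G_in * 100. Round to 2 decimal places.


Efficiency = (G_in - G_out) / G_in * 100%
Efficiency = (635 - 101) / 635 * 100
Efficiency = 534 / 635 * 100
Efficiency = 84.09%


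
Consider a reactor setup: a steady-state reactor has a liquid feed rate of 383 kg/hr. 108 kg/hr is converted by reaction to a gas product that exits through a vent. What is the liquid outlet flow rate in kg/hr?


Steady-state mass balance on the main outlet: F_out = F_in - F_removed
F_out = 383 - 108
F_out = 275 kg/hr


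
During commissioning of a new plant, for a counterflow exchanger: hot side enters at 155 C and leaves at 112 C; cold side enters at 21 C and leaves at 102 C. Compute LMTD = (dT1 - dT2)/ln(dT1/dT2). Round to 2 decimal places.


dT1 = Th_in - Tc_out = 155 - 102 = 53
dT2 = Th_out - Tc_in = 112 - 21 = 91
LMTD = (dT1 - dT2) / ln(dT1/dT2)
LMTD = (53 - 91) / ln(53/91)
LMTD = 70.30 K


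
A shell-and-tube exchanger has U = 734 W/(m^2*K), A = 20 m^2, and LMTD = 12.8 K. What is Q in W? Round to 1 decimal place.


Q = U * A * LMTD
Q = 734 * 20 * 12.8
Q = 187904.0 W


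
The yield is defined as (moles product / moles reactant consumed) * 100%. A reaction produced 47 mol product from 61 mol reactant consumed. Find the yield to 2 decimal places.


Yield = (moles product / moles consumed) * 100%
Yield = (47 / 61) * 100
Yield = 0.7705 * 100
Yield = 77.05%
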